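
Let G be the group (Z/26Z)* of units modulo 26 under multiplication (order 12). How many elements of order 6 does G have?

2

The elements of order 6 are: 17, 23.
That's 2.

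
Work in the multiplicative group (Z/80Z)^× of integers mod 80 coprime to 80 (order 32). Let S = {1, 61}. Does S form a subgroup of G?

No

61 ∈ S but its inverse 21 ∉ S, so S is not a subgroup.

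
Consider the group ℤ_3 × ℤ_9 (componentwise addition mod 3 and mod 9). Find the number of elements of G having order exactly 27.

An element (a,b) has order lcm(ord(a), ord(b)); count pairs with lcm equal to 27.
Enumerating gives 0 such elements.

0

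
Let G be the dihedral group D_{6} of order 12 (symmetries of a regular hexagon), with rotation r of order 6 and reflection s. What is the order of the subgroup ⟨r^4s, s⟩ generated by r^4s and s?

|⟨r^4s⟩| = 2 and |⟨s⟩| = 2, so |H| is a multiple of lcm(2, 2) = 2 and divides |G| = 12.
Closing under the operation: H = {e, r^2, r^4, s, r^2s, r^4s}, so |H| = 6.

6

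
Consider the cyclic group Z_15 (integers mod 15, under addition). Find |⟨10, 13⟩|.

|⟨10⟩| = 3 and |⟨13⟩| = 15, so |H| is a multiple of lcm(3, 15) = 15 and divides |G| = 15.
Closing {10, 13} under the group operation gives all of G, so |H| = 15.

15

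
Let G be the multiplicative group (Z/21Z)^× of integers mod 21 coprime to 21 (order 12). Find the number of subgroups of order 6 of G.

|G| = 12 and 6 | 12, so subgroups of order 6 are possible by Lagrange.
The subgroups of order 6 are: {1, 4, 10, 13, 16, 19}; {1, 2, 4, 8, 11, 16}; {1, 4, 5, 16, 17, 20}.
So G has 3 subgroups of order 6.

3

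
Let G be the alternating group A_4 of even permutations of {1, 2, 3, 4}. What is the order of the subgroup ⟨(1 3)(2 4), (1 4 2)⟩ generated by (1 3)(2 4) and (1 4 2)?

|⟨(1 3)(2 4)⟩| = 2 and |⟨(1 4 2)⟩| = 3, so |H| is a multiple of lcm(2, 3) = 6 and divides |G| = 12.
Closing {(1 3)(2 4), (1 4 2)} under the group operation gives all of G, so |H| = 12.

12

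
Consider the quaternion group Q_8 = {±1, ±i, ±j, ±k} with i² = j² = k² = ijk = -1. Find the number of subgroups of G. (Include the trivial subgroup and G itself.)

6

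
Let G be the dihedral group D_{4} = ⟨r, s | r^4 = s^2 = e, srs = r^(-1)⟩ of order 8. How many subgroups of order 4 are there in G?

3

|G| = 8 and 4 | 8, so subgroups of order 4 are possible by Lagrange.
The subgroups of order 4 are: {e, r, r^2, r^3}; {e, r^2, s, r^2s}; {e, r^2, rs, r^3s}.
So G has 3 subgroups of order 4.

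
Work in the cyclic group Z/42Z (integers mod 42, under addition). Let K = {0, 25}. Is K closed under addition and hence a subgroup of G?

No

25 ∈ K but its inverse 17 ∉ K, so K is not a subgroup.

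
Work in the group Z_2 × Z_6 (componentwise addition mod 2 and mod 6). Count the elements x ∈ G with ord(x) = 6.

6

An element (a,b) has order lcm(ord(a), ord(b)); count pairs with lcm equal to 6.
Enumerating gives 6 such elements.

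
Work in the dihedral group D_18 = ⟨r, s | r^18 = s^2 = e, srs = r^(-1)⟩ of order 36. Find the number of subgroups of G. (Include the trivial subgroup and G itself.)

45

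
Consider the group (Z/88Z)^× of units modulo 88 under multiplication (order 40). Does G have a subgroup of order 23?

No

23 does not divide |G| = 40, so by Lagrange no subgroup of order 23 exists.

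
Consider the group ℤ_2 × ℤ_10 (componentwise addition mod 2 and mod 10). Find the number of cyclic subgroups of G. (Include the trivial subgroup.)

8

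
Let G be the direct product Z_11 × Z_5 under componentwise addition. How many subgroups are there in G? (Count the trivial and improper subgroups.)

|G| = 55, so by Lagrange every subgroup order divides 55. Divisors: 1, 5, 11, 55.
Subgroups by order — order 1: 1; order 5: 1; order 11: 1; order 55: 1.
Total: 1 + 1 + 1 + 1 = 4.

4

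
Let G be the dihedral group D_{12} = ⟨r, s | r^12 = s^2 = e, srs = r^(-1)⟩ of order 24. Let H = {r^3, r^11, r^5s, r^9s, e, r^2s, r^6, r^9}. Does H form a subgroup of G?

r^11 ∈ H but its inverse r ∉ H, so H is not a subgroup.

No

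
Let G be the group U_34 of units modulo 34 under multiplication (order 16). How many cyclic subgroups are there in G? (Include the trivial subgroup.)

5

Each element a generates a cyclic subgroup ⟨a⟩; distinct elements may generate the same one (a cyclic group of order d has φ(d) generators).
Cyclic subgroups by order — order 1: 1; order 2: 1; order 4: 1; order 8: 1; order 16: 1.
Total: 5.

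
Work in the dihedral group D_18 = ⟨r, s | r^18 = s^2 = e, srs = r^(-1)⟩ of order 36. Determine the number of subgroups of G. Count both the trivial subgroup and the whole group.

45

|G| = 36, so by Lagrange every subgroup order divides 36. Divisors: 1, 2, 3, 4, 6, 9, 12, 18, 36.
Subgroups by order — order 1: 1; order 2: 19; order 3: 1; order 4: 9; order 6: 7; order 9: 1; order 12: 3; order 18: 3; order 36: 1.
Total: 1 + 19 + 1 + 9 + 7 + 1 + 3 + 3 + 1 = 45.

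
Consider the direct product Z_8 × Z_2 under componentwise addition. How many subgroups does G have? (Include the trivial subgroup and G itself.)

|G| = 16, so by Lagrange every subgroup order divides 16. Divisors: 1, 2, 4, 8, 16.
Subgroups by order — order 1: 1; order 2: 3; order 4: 3; order 8: 3; order 16: 1.
Total: 1 + 3 + 3 + 3 + 1 = 11.

11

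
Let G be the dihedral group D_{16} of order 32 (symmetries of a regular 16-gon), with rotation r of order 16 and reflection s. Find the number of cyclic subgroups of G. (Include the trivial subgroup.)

A cyclic subgroup of order d is generated by each of its φ(d) elements of order d, so the cyclic subgroups of order d number (#elements of order d)/φ(d).
Cyclic subgroups by order — order 1: 1; order 2: 17; order 4: 1; order 8: 1; order 16: 1.
Total: 21.

21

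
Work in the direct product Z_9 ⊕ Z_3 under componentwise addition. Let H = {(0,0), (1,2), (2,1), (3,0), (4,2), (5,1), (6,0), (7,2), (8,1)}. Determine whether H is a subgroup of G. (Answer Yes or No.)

|H| = 9 divides |G| = 27, consistent with Lagrange.
H contains the identity, every element's inverse is in H, and H is closed under +: it is a subgroup.
In fact H = ⟨(1,2)⟩.

Yes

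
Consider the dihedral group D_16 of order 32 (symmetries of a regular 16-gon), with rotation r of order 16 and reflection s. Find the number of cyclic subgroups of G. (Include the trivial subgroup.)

A cyclic subgroup of order d is generated by each of its φ(d) elements of order d, so the cyclic subgroups of order d number (#elements of order d)/φ(d).
Cyclic subgroups by order — order 1: 1; order 2: 17; order 4: 1; order 8: 1; order 16: 1.
Total: 21.

21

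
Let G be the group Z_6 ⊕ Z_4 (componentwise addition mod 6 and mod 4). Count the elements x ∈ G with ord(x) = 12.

8

An element (a,b) has order lcm(ord(a), ord(b)); count pairs with lcm equal to 12.
Enumerating gives 8 such elements.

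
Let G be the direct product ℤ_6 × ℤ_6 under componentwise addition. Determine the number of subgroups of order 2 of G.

|G| = 36 and 2 | 36, so subgroups of order 2 are possible by Lagrange.
The subgroups of order 2 are: {(0,0), (0,3)}; {(0,0), (3,0)}; {(0,0), (3,3)}.
So G has 3 subgroups of order 2.

3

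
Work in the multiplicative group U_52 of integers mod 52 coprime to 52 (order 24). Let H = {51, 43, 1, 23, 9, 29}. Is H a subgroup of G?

Yes

|H| = 6 divides |G| = 24, consistent with Lagrange.
H contains the identity, every element's inverse is in H, and H is closed under ·: it is a subgroup.
In fact H = ⟨23⟩.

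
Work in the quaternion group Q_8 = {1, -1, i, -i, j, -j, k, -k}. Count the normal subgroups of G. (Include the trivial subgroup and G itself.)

6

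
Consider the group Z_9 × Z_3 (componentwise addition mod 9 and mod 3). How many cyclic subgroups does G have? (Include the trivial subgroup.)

Group the elements of G by the cyclic subgroup they generate; each cyclic subgroup of order d accounts for φ(d) elements.
Cyclic subgroups by order — order 1: 1; order 3: 4; order 9: 3.
Total: 8.

8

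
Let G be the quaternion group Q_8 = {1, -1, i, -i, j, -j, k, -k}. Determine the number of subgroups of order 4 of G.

3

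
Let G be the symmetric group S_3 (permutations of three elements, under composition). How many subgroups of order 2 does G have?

3

|G| = 6 and 2 | 6, so subgroups of order 2 are possible by Lagrange.
The subgroups of order 2 are: {e, (1 2)}; {e, (1 3)}; {e, (2 3)}.
So G has 3 subgroups of order 2.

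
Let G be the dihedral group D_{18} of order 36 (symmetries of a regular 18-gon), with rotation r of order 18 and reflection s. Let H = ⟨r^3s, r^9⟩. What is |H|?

4

|⟨r^3s⟩| = 2 and |⟨r^9⟩| = 2, so |H| is a multiple of lcm(2, 2) = 2 and divides |G| = 36.
Closing under the operation: H = {e, r^9, r^3s, r^12s}, so |H| = 4.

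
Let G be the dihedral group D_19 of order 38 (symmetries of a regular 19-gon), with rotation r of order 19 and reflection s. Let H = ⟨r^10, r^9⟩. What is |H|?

|⟨r^10⟩| = 19 and |⟨r^9⟩| = 19, so |H| is a multiple of lcm(19, 19) = 19 and divides |G| = 38.
Closing under the operation: H = {e, r, r^2, r^3, r^4, r^5, r^6, r^7, r^8, r^9, r^10, r^11, r^12, r^13, r^14, r^15, r^16, r^17, r^18}, so |H| = 19.

19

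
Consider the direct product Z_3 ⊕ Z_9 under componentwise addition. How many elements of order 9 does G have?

An element (a,b) has order lcm(ord(a), ord(b)); count pairs with lcm equal to 9.
Enumerating gives 18 such elements.

18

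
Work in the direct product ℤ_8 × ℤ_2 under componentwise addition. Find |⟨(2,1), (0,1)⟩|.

|⟨(2,1)⟩| = 4 and |⟨(0,1)⟩| = 2, so |H| is a multiple of lcm(4, 2) = 4 and divides |G| = 16.
Closing under the operation: H = {(0,0), (0,1), (2,0), (2,1), (4,0), (4,1), (6,0), (6,1)}, so |H| = 8.

8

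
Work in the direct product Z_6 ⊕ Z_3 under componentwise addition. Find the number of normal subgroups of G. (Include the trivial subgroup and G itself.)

G is abelian, so every subgroup is normal.
G has 12 subgroups in total, hence 12 normal subgroups.

12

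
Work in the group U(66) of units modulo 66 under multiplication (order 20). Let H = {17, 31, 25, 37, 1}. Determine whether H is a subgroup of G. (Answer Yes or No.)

No

17 ∈ H but its inverse 35 ∉ H, so H is not a subgroup.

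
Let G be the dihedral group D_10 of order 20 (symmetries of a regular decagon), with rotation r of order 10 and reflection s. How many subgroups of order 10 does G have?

3

|G| = 20 and 10 | 20, so subgroups of order 10 are possible by Lagrange.
The subgroups of order 10 are: {e, r, r^2, r^3, r^4, r^5, r^6, r^7, r^8, r^9}; {e, r^2, r^4, r^6, r^8, s, r^2s, r^4s, r^6s, r^8s}; {e, r^2, r^4, r^6, r^8, rs, r^3s, r^5s, r^7s, r^9s}.
So G has 3 subgroups of order 10.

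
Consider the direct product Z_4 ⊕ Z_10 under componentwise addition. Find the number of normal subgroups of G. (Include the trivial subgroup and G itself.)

G is abelian, so every subgroup is normal.
G has 16 subgroups in total, hence 16 normal subgroups.

16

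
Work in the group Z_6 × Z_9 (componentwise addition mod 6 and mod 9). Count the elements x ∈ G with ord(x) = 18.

An element (a,b) has order lcm(ord(a), ord(b)); count pairs with lcm equal to 18.
Enumerating gives 18 such elements.

18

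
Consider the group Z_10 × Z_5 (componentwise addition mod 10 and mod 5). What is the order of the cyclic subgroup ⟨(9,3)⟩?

The order of (9,3) in Z_10 × Z_5 is lcm(ord(9) in Z_10, ord(3) in Z_5).
ord(9) = 10 and ord(3) = 5, so |⟨(9,3)⟩| = lcm(10, 5) = 10.

10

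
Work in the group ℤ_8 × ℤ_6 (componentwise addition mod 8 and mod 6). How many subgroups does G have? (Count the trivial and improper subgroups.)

|G| = 48, so by Lagrange every subgroup order divides 48. Divisors: 1, 2, 3, 4, 6, 8, 12, 16, 24, 48.
Subgroups by order — order 1: 1; order 2: 3; order 3: 1; order 4: 3; order 6: 3; order 8: 3; order 12: 3; order 16: 1; order 24: 3; order 48: 1.
Total: 1 + 3 + 1 + 3 + 3 + 3 + 3 + 1 + 3 + 1 = 22.

22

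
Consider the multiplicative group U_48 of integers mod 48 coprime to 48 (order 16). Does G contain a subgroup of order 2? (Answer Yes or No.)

Yes

2 | 16. A subgroup of order 2 is {1, 17}.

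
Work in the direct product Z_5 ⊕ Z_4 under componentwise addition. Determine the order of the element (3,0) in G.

5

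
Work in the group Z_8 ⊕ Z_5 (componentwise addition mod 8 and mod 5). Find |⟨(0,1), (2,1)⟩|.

20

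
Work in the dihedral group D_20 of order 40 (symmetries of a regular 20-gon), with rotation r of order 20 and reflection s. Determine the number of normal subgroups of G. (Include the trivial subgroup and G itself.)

G has 48 subgroups. Checking conjugation-invariance by order — order 1: 1/1 normal; order 2: 1/21 normal; order 4: 1/11 normal; order 5: 1/1 normal; order 8: 0/5 normal; order 10: 1/5 normal; order 20: 3/3 normal; order 40: 1/1 normal.
Total normal subgroups: 9.

9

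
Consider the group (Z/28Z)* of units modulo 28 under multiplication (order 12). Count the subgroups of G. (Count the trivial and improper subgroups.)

|G| = 12, so by Lagrange every subgroup order divides 12. Divisors: 1, 2, 3, 4, 6, 12.
Subgroups by order — order 1: 1; order 2: 3; order 3: 1; order 4: 1; order 6: 3; order 12: 1.
Total: 1 + 3 + 1 + 1 + 3 + 1 = 10.

10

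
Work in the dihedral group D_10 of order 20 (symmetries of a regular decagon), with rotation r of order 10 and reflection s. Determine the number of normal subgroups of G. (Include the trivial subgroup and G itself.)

7

G has 22 subgroups. Checking conjugation-invariance by order — order 1: 1/1 normal; order 2: 1/11 normal; order 4: 0/5 normal; order 5: 1/1 normal; order 10: 3/3 normal; order 20: 1/1 normal.
Total normal subgroups: 7.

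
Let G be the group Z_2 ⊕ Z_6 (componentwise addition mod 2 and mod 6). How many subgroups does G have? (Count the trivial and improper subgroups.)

10

|G| = 12, so by Lagrange every subgroup order divides 12. Divisors: 1, 2, 3, 4, 6, 12.
Subgroups by order — order 1: 1; order 2: 3; order 3: 1; order 4: 1; order 6: 3; order 12: 1.
Total: 1 + 3 + 1 + 1 + 3 + 1 = 10.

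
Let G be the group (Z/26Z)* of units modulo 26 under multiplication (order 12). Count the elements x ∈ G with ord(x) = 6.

2

The elements of order 6 are: 17, 23.
That's 2.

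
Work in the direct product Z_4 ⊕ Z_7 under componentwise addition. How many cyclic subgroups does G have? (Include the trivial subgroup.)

6

Each element a generates a cyclic subgroup ⟨a⟩; distinct elements may generate the same one (a cyclic group of order d has φ(d) generators).
Cyclic subgroups by order — order 1: 1; order 2: 1; order 4: 1; order 7: 1; order 14: 1; order 28: 1.
Total: 6.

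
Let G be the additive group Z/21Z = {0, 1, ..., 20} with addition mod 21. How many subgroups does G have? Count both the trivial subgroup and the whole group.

4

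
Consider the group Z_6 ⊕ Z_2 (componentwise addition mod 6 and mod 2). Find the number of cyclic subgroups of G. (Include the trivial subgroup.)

Each element a generates a cyclic subgroup ⟨a⟩; distinct elements may generate the same one (a cyclic group of order d has φ(d) generators).
Cyclic subgroups by order — order 1: 1; order 2: 3; order 3: 1; order 6: 3.
Total: 8.

8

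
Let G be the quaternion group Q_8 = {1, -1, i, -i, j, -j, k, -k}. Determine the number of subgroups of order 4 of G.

|G| = 8 and 4 | 8, so subgroups of order 4 are possible by Lagrange.
The subgroups of order 4 are: {1, -1, i, -i}; {1, -1, j, -j}; {1, -1, k, -k}.
So G has 3 subgroups of order 4.

3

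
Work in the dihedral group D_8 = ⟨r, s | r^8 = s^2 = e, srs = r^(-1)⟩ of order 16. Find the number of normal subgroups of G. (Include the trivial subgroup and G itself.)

G has 19 subgroups. Checking conjugation-invariance by order — order 1: 1/1 normal; order 2: 1/9 normal; order 4: 1/5 normal; order 8: 3/3 normal; order 16: 1/1 normal.
Total normal subgroups: 7.

7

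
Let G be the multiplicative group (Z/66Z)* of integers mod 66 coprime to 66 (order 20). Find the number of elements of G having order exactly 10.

Enumerating element orders in G gives 12 elements of order 10.

12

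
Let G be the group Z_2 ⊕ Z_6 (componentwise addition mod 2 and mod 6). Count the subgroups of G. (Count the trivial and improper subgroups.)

|G| = 12, so by Lagrange every subgroup order divides 12. Divisors: 1, 2, 3, 4, 6, 12.
Subgroups by order — order 1: 1; order 2: 3; order 3: 1; order 4: 1; order 6: 3; order 12: 1.
Total: 1 + 3 + 1 + 1 + 3 + 1 = 10.

10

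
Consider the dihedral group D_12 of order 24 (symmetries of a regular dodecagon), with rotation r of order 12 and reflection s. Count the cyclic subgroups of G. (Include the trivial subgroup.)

Each element a generates a cyclic subgroup ⟨a⟩; distinct elements may generate the same one (a cyclic group of order d has φ(d) generators).
Cyclic subgroups by order — order 1: 1; order 2: 13; order 3: 1; order 4: 1; order 6: 1; order 12: 1.
Total: 18.

18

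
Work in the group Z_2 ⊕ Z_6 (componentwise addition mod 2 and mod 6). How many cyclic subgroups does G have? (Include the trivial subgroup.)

8

A cyclic subgroup of order d is generated by each of its φ(d) elements of order d, so the cyclic subgroups of order d number (#elements of order d)/φ(d).
Cyclic subgroups by order — order 1: 1; order 2: 3; order 3: 1; order 6: 3.
Total: 8.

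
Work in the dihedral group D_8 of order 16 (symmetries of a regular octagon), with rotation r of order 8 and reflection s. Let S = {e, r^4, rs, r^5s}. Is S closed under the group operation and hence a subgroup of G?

|S| = 4 divides |G| = 16, consistent with Lagrange.
S contains the identity, every element's inverse is in S, and S is closed under ·: it is a subgroup.

Yes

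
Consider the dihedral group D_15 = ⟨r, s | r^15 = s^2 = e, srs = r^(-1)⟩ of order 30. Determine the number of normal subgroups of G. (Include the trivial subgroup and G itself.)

G has 28 subgroups. Checking conjugation-invariance by order — order 1: 1/1 normal; order 2: 0/15 normal; order 3: 1/1 normal; order 5: 1/1 normal; order 6: 0/5 normal; order 10: 0/3 normal; order 15: 1/1 normal; order 30: 1/1 normal.
Total normal subgroups: 5.

5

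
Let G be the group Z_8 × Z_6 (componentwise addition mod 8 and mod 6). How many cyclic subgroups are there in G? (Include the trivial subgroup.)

Each element a generates a cyclic subgroup ⟨a⟩; distinct elements may generate the same one (a cyclic group of order d has φ(d) generators).
Cyclic subgroups by order — order 1: 1; order 2: 3; order 3: 1; order 4: 2; order 6: 3; order 8: 2; order 12: 2; order 24: 2.
Total: 16.

16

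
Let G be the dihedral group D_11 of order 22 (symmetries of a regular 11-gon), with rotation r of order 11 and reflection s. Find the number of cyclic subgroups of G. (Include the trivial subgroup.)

Each element a generates a cyclic subgroup ⟨a⟩; distinct elements may generate the same one (a cyclic group of order d has φ(d) generators).
Cyclic subgroups by order — order 1: 1; order 2: 11; order 11: 1.
Total: 13.

13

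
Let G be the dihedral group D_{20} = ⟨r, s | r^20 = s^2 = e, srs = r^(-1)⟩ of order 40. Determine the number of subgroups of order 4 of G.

|G| = 40 and 4 | 40, so subgroups of order 4 are possible by Lagrange.
The subgroups of order 4 are: {e, r^10, s, r^10s}; {e, r^10, rs, r^11s}; {e, r^10, r^2s, r^12s}; {e, r^10, r^3s, r^13s}; … (11 in all).
So G has 11 subgroups of order 4.

11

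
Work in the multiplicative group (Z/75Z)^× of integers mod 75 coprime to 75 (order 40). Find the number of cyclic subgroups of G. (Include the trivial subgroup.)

A cyclic subgroup of order d is generated by each of its φ(d) elements of order d, so the cyclic subgroups of order d number (#elements of order d)/φ(d).
Cyclic subgroups by order — order 1: 1; order 2: 3; order 4: 2; order 5: 1; order 10: 3; order 20: 2.
Total: 12.

12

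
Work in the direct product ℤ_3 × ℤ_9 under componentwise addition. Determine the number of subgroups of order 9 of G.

|G| = 27 and 9 | 27, so subgroups of order 9 are possible by Lagrange.
The subgroups of order 9 are: {(0,0), (0,1), (0,2), (0,3), (0,4), (0,5), (0,6), (0,7), (0,8)}; {(0,0), (0,3), (0,6), (1,0), (1,3), (1,6), (2,0), (2,3), (2,6)}; {(0,0), (0,3), (0,6), (1,1), (1,4), (1,7), (2,2), (2,5), (2,8)}; {(0,0), (0,3), (0,6), (1,2), (1,5), (1,8), (2,1), (2,4), (2,7)}.
So G has 4 subgroups of order 9.

4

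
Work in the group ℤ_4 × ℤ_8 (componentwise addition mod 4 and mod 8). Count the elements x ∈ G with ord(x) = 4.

An element (a,b) has order lcm(ord(a), ord(b)); count pairs with lcm equal to 4.
Enumerating gives 12 such elements.

12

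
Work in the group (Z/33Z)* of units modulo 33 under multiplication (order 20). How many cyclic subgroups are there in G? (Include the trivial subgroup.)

8

Each element a generates a cyclic subgroup ⟨a⟩; distinct elements may generate the same one (a cyclic group of order d has φ(d) generators).
Cyclic subgroups by order — order 1: 1; order 2: 3; order 5: 1; order 10: 3.
Total: 8.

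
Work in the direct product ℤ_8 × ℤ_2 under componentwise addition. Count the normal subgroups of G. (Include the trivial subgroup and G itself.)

11

G is abelian, so every subgroup is normal.
G has 11 subgroups in total, hence 11 normal subgroups.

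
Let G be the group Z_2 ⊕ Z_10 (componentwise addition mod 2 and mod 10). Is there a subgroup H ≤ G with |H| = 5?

5 | 20. A subgroup of order 5 is {(0,0), (0,2), (0,4), (0,6), (0,8)}.

Yes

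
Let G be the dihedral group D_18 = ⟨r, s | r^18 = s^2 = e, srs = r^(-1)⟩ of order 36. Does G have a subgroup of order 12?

Yes

12 | 36. A subgroup of order 12 is {e, r^3, r^6, r^9, r^12, r^15, rs, r^4s, r^7s, r^10s, r^13s, r^16s}.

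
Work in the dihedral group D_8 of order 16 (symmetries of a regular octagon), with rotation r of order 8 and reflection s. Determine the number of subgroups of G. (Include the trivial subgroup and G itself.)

|G| = 16, so by Lagrange every subgroup order divides 16. Divisors: 1, 2, 4, 8, 16.
Subgroups by order — order 1: 1; order 2: 9; order 4: 5; order 8: 3; order 16: 1.
Total: 1 + 9 + 5 + 3 + 1 = 19.

19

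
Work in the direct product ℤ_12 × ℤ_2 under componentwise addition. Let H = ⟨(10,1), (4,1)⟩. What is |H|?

12

|⟨(10,1)⟩| = 6 and |⟨(4,1)⟩| = 6, so |H| is a multiple of lcm(6, 6) = 6 and divides |G| = 24.
Closing under the operation: H = {(0,0), (0,1), (2,0), (2,1), (4,0), (4,1), (6,0), (6,1), (8,0), (8,1), (10,0), (10,1)}, so |H| = 12.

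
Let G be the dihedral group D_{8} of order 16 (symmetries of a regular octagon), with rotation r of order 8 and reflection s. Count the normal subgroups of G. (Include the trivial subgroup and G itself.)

7

G has 19 subgroups. Checking conjugation-invariance by order — order 1: 1/1 normal; order 2: 1/9 normal; order 4: 1/5 normal; order 8: 3/3 normal; order 16: 1/1 normal.
Total normal subgroups: 7.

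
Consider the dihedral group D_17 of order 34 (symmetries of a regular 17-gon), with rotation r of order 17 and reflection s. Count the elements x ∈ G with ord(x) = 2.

17

Enumerating element orders in G gives 17 elements of order 2.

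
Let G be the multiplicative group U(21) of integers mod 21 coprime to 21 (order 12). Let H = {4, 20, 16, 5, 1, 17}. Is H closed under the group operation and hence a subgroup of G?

|H| = 6 divides |G| = 12, consistent with Lagrange.
H contains the identity, every element's inverse is in H, and H is closed under ·: it is a subgroup.
In fact H = ⟨17⟩.

Yes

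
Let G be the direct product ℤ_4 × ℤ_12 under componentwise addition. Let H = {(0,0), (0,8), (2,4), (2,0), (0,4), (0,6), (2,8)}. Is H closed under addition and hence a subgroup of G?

|H| = 7 does not divide |G| = 48, so by Lagrange H is not a subgroup.

No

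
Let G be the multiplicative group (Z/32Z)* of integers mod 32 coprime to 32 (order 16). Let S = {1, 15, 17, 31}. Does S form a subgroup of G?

Yes

|S| = 4 divides |G| = 16, consistent with Lagrange.
S contains the identity, every element's inverse is in S, and S is closed under ·: it is a subgroup.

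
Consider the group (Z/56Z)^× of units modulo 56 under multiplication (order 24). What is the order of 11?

Compute successive powers of 11 mod 56: 11, 9, 43, 25, 51, 1; 11^6 ≡ 1 (mod 56).
So |⟨11⟩| = 6.

6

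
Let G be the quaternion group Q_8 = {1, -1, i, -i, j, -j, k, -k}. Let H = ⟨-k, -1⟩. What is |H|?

4

|⟨-k⟩| = 4 and |⟨-1⟩| = 2, so |H| is a multiple of lcm(4, 2) = 4 and divides |G| = 8.
Closing under the operation: H = {1, -1, k, -k}, so |H| = 4.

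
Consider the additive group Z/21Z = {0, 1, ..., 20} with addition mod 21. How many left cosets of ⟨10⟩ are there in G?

|⟨10⟩| = 21 and |G| = 21.
By Lagrange, [G : H] = |G|/|H| = 21/21 = 1.

1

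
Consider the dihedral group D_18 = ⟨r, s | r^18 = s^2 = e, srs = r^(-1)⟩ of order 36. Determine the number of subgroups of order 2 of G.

19

|G| = 36 and 2 | 36, so subgroups of order 2 are possible by Lagrange.
The subgroups of order 2 are: {e, r^10s}; {e, r^11s}; {e, r^12s}; {e, r^13s}; … (19 in all).
So G has 19 subgroups of order 2.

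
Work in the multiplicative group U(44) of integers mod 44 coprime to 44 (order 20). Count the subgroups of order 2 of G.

|G| = 20 and 2 | 20, so subgroups of order 2 are possible by Lagrange.
The subgroups of order 2 are: {1, 21}; {1, 23}; {1, 43}.
So G has 3 subgroups of order 2.

3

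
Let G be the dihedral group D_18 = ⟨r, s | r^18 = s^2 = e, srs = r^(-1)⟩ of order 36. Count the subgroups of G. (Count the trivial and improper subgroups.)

|G| = 36, so by Lagrange every subgroup order divides 36. Divisors: 1, 2, 3, 4, 6, 9, 12, 18, 36.
Subgroups by order — order 1: 1; order 2: 19; order 3: 1; order 4: 9; order 6: 7; order 9: 1; order 12: 3; order 18: 3; order 36: 1.
Total: 1 + 19 + 1 + 9 + 7 + 1 + 3 + 3 + 1 = 45.

45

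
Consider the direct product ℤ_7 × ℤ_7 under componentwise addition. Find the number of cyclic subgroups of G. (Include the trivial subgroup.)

Group the elements of G by the cyclic subgroup they generate; each cyclic subgroup of order d accounts for φ(d) elements.
Cyclic subgroups by order — order 1: 1; order 7: 8.
Total: 9.

9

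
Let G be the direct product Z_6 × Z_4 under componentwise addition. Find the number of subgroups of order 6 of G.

|G| = 24 and 6 | 24, so subgroups of order 6 are possible by Lagrange.
The subgroups of order 6 are: {(0,0), (0,2), (2,0), (2,2), (4,0), (4,2)}; {(0,0), (1,0), (2,0), (3,0), (4,0), (5,0)}; {(0,0), (1,2), (2,0), (3,2), (4,0), (5,2)}.
So G has 3 subgroups of order 6.

3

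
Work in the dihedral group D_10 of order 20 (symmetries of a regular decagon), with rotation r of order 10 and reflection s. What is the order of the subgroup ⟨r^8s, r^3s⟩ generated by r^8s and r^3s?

4

|⟨r^8s⟩| = 2 and |⟨r^3s⟩| = 2, so |H| is a multiple of lcm(2, 2) = 2 and divides |G| = 20.
Closing under the operation: H = {e, r^5, r^3s, r^8s}, so |H| = 4.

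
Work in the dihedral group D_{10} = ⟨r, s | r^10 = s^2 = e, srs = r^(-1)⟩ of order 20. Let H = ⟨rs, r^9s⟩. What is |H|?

|⟨rs⟩| = 2 and |⟨r^9s⟩| = 2, so |H| is a multiple of lcm(2, 2) = 2 and divides |G| = 20.
Closing under the operation: H = {e, r^2, r^4, r^6, r^8, rs, r^3s, r^5s, r^7s, r^9s}, so |H| = 10.

10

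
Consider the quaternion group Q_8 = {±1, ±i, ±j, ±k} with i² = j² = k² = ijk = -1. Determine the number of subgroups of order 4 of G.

3

|G| = 8 and 4 | 8, so subgroups of order 4 are possible by Lagrange.
The subgroups of order 4 are: {1, -1, i, -i}; {1, -1, j, -j}; {1, -1, k, -k}.
So G has 3 subgroups of order 4.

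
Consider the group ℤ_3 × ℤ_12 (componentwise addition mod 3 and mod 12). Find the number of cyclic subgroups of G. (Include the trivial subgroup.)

15

A cyclic subgroup of order d is generated by each of its φ(d) elements of order d, so the cyclic subgroups of order d number (#elements of order d)/φ(d).
Cyclic subgroups by order — order 1: 1; order 2: 1; order 3: 4; order 4: 1; order 6: 4; order 12: 4.
Total: 15.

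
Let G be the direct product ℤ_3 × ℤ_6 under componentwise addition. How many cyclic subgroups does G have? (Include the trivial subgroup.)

Each element a generates a cyclic subgroup ⟨a⟩; distinct elements may generate the same one (a cyclic group of order d has φ(d) generators).
Cyclic subgroups by order — order 1: 1; order 2: 1; order 3: 4; order 6: 4.
Total: 10.

10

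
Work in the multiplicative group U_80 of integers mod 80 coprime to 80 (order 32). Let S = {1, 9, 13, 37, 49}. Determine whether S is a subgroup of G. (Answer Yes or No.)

|S| = 5 does not divide |G| = 32, so by Lagrange S is not a subgroup.

No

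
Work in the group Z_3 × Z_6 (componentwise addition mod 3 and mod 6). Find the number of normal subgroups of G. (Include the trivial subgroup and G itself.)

G is abelian, so every subgroup is normal.
G has 12 subgroups in total, hence 12 normal subgroups.

12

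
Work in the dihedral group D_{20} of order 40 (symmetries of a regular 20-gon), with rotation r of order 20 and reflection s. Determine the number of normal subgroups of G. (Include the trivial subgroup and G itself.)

9

G has 48 subgroups. Checking conjugation-invariance by order — order 1: 1/1 normal; order 2: 1/21 normal; order 4: 1/11 normal; order 5: 1/1 normal; order 8: 0/5 normal; order 10: 1/5 normal; order 20: 3/3 normal; order 40: 1/1 normal.
Total normal subgroups: 9.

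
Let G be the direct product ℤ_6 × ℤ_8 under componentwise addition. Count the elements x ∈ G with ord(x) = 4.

An element (a,b) has order lcm(ord(a), ord(b)); count pairs with lcm equal to 4.
Enumerating gives 4 such elements.

4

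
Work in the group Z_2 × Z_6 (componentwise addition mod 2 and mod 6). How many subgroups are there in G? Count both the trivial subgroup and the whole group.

10

|G| = 12, so by Lagrange every subgroup order divides 12. Divisors: 1, 2, 3, 4, 6, 12.
Subgroups by order — order 1: 1; order 2: 3; order 3: 1; order 4: 1; order 6: 3; order 12: 1.
Total: 1 + 3 + 1 + 1 + 3 + 1 = 10.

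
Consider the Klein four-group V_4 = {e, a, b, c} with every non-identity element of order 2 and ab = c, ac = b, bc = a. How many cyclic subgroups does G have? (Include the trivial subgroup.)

4

A cyclic subgroup of order d is generated by each of its φ(d) elements of order d, so the cyclic subgroups of order d number (#elements of order d)/φ(d).
Cyclic subgroups by order — order 1: 1; order 2: 3.
Total: 4.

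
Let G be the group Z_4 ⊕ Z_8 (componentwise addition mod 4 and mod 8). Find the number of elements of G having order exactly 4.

12

An element (a,b) has order lcm(ord(a), ord(b)); count pairs with lcm equal to 4.
Enumerating gives 12 such elements.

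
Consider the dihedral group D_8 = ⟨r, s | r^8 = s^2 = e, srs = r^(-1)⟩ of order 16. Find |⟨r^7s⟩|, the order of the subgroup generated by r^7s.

2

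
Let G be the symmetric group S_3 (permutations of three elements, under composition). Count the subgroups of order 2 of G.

3

|G| = 6 and 2 | 6, so subgroups of order 2 are possible by Lagrange.
The subgroups of order 2 are: {e, (1 2)}; {e, (1 3)}; {e, (2 3)}.
So G has 3 subgroups of order 2.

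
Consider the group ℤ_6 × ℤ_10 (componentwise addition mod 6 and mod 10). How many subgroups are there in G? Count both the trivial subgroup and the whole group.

20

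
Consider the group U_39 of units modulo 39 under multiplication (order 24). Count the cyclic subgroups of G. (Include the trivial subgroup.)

Each element a generates a cyclic subgroup ⟨a⟩; distinct elements may generate the same one (a cyclic group of order d has φ(d) generators).
Cyclic subgroups by order — order 1: 1; order 2: 3; order 3: 1; order 4: 2; order 6: 3; order 12: 2.
Total: 12.

12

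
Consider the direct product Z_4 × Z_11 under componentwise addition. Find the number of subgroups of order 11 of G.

|G| = 44 and 11 | 44, so subgroups of order 11 are possible by Lagrange.
The subgroups of order 11 are: {(0,0), (0,1), (0,2), (0,3), (0,4), (0,5), (0,6), (0,7), (0,8), (0,9), (0,10)}.
So G has 1 subgroup of order 11.

1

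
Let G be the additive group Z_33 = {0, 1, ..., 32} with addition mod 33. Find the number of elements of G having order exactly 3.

2

In a cyclic group of order 33, the number of elements of order d (for d | 33) is φ(d).
φ(3) = 2.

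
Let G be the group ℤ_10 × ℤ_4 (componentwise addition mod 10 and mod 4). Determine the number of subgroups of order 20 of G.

|G| = 40 and 20 | 40, so subgroups of order 20 are possible by Lagrange.
The subgroups of order 20 are: {(0,0), (0,1), (0,2), (0,3), (2,0), (2,1), (2,2), (2,3), (4,0), (4,1), (4,2), (4,3), (6,0), (6,1), (6,2), (6,3), (8,0), (8,1), (8,2), (8,3)}; {(0,0), (0,2), (1,0), (1,2), (2,0), (2,2), (3,0), (3,2), (4,0), (4,2), (5,0), (5,2), (6,0), (6,2), (7,0), (7,2), (8,0), (8,2), (9,0), (9,2)}; {(0,0), (0,2), (1,1), (1,3), (2,0), (2,2), (3,1), (3,3), (4,0), (4,2), (5,1), (5,3), (6,0), (6,2), (7,1), (7,3), (8,0), (8,2), (9,1), (9,3)}.
So G has 3 subgroups of order 20.

3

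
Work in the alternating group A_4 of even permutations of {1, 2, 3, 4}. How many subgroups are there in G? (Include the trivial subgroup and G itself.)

|G| = 12, so by Lagrange every subgroup order divides 12. Divisors: 1, 2, 3, 4, 6, 12.
Subgroups by order — order 1: 1; order 2: 3; order 3: 4; order 4: 1; order 6: 0; order 12: 1.
Total: 1 + 3 + 4 + 1 + 0 + 1 = 10.

10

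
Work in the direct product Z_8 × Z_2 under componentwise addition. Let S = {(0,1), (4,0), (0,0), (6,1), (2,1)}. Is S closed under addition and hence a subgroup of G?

|S| = 5 does not divide |G| = 16, so by Lagrange S is not a subgroup.

No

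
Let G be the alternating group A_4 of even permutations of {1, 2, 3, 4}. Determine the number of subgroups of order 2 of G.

3

|G| = 12 and 2 | 12, so subgroups of order 2 are possible by Lagrange.
The subgroups of order 2 are: {e, (1 2)(3 4)}; {e, (1 3)(2 4)}; {e, (1 4)(2 3)}.
So G has 3 subgroups of order 2.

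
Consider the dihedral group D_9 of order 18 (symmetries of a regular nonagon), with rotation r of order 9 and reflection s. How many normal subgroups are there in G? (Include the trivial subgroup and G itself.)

4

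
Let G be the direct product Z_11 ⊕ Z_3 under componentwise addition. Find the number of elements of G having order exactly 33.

An element (a,b) has order lcm(ord(a), ord(b)); count pairs with lcm equal to 33.
Enumerating gives 20 such elements.

20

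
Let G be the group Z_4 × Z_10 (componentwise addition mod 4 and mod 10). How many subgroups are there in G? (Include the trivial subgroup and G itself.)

|G| = 40, so by Lagrange every subgroup order divides 40. Divisors: 1, 2, 4, 5, 8, 10, 20, 40.
Subgroups by order — order 1: 1; order 2: 3; order 4: 3; order 5: 1; order 8: 1; order 10: 3; order 20: 3; order 40: 1.
Total: 1 + 3 + 3 + 1 + 1 + 3 + 3 + 1 = 16.

16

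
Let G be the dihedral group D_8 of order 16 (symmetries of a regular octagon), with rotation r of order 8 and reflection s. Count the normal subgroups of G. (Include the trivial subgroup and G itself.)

7

G has 19 subgroups. Checking conjugation-invariance by order — order 1: 1/1 normal; order 2: 1/9 normal; order 4: 1/5 normal; order 8: 3/3 normal; order 16: 1/1 normal.
Total normal subgroups: 7.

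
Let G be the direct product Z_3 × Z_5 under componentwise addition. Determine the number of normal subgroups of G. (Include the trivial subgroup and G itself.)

4

G is abelian, so every subgroup is normal.
G has 4 subgroups in total, hence 4 normal subgroups.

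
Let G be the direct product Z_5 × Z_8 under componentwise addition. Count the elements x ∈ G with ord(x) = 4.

2

An element (a,b) has order lcm(ord(a), ord(b)); count pairs with lcm equal to 4.
Enumerating gives 2 such elements.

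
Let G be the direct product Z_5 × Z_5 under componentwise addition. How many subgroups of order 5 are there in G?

|G| = 25 and 5 | 25, so subgroups of order 5 are possible by Lagrange.
The subgroups of order 5 are: {(0,0), (0,1), (0,2), (0,3), (0,4)}; {(0,0), (1,0), (2,0), (3,0), (4,0)}; {(0,0), (1,1), (2,2), (3,3), (4,4)}; {(0,0), (1,2), (2,4), (3,1), (4,3)}; … (6 in all).
So G has 6 subgroups of order 5.

6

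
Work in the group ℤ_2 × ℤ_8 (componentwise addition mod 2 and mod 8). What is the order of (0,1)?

8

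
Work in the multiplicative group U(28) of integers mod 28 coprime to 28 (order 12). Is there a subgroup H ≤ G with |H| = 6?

6 | 12. A subgroup of order 6 is {1, 9, 11, 15, 23, 25}.

Yes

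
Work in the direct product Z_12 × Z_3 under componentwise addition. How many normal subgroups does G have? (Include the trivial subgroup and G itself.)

18

G is abelian, so every subgroup is normal.
G has 18 subgroups in total, hence 18 normal subgroups.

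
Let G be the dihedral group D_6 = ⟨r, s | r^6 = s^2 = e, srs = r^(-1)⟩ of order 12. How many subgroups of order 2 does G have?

|G| = 12 and 2 | 12, so subgroups of order 2 are possible by Lagrange.
The subgroups of order 2 are: {e, r^2s}; {e, r^3}; {e, r^3s}; {e, r^4s}; … (7 in all).
So G has 7 subgroups of order 2.

7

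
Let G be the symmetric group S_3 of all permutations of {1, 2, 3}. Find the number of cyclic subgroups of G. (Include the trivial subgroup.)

A cyclic subgroup of order d is generated by each of its φ(d) elements of order d, so the cyclic subgroups of order d number (#elements of order d)/φ(d).
Cyclic subgroups by order — order 1: 1; order 2: 3; order 3: 1.
Total: 5.

5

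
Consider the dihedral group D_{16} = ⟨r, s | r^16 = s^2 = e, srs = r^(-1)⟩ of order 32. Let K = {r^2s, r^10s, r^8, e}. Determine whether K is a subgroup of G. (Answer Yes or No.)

Yes

|K| = 4 divides |G| = 32, consistent with Lagrange.
K contains the identity, every element's inverse is in K, and K is closed under ·: it is a subgroup.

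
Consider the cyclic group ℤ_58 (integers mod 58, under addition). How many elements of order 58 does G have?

In a cyclic group of order 58, the number of elements of order d (for d | 58) is φ(d).
φ(58) = 28.

28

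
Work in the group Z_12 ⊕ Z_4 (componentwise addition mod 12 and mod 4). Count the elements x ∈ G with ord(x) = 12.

24

An element (a,b) has order lcm(ord(a), ord(b)); count pairs with lcm equal to 12.
Enumerating gives 24 such elements.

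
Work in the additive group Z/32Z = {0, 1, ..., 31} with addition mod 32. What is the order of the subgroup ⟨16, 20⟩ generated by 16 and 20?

8

|⟨16⟩| = 2 and |⟨20⟩| = 8, so |H| is a multiple of lcm(2, 8) = 8 and divides |G| = 32.
Closing under the operation: H = {0, 4, 8, 12, 16, 20, 24, 28}, so |H| = 8.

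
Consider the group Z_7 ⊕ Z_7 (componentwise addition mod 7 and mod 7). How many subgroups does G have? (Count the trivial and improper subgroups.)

10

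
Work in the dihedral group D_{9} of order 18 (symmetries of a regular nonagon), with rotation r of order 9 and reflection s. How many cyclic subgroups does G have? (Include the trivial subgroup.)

12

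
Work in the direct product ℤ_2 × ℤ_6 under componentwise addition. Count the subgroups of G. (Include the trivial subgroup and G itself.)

10

|G| = 12, so by Lagrange every subgroup order divides 12. Divisors: 1, 2, 3, 4, 6, 12.
Subgroups by order — order 1: 1; order 2: 3; order 3: 1; order 4: 1; order 6: 3; order 12: 1.
Total: 1 + 3 + 1 + 1 + 3 + 1 = 10.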